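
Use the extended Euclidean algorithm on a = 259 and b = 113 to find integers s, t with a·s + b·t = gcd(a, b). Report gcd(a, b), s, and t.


Euclidean algorithm on (259, 113) — divide until remainder is 0:
  259 = 2 · 113 + 33
  113 = 3 · 33 + 14
  33 = 2 · 14 + 5
  14 = 2 · 5 + 4
  5 = 1 · 4 + 1
  4 = 4 · 1 + 0
gcd(259, 113) = 1.
Track Bezout coefficients alongside the remainders: start with r₀ = 259 = a·1 + b·0 (s = 1, t = 0) and r₁ = 113 = a·0 + b·1 (s = 0, t = 1); each new remainder r_{k+1} = r_{k-1} − q_k·r_k inherits s_{k+1} = s_{k-1} − q_k·s_k, t_{k+1} = t_{k-1} − q_k·t_k, so r_k = a·s_k + b·t_k at every step:
  q = 2: r = 33, s = 1 − 2·0 = 1, t = 0 − 2·1 = -2  (check: 259·1 + 113·(-2) = 33)
  q = 3: r = 14, s = 0 − 3·1 = -3, t = 1 − 3·(-2) = 7  (check: 259·(-3) + 113·7 = 14)
  q = 2: r = 5, s = 1 − 2·(-3) = 7, t = -2 − 2·7 = -16  (check: 259·7 + 113·(-16) = 5)
  q = 2: r = 4, s = -3 − 2·7 = -17, t = 7 − 2·(-16) = 39  (check: 259·(-17) + 113·39 = 4)
  q = 1: r = 1, s = 7 − 1·(-17) = 24, t = -16 − 1·39 = -55  (check: 259·24 + 113·(-55) = 1)
The row with r = 1 (the gcd) gives the Bezout coefficients s = 24, t = -55.
Result: 259 · (24) + 113 · (-55) = 1.

gcd(259, 113) = 1; s = 24, t = -55 (check: 259·24 + 113·(-55) = 1).


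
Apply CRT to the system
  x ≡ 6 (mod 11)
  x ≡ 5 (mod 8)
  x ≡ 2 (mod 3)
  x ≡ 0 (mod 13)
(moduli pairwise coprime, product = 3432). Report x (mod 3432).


Product of moduli M = 11 · 8 · 3 · 13 = 3432.
Merge one congruence at a time:
  Start: x ≡ 6 (mod 11).
  Combine with x ≡ 5 (mod 8); new modulus lcm = 88.
    Write x = 6 + 11·t and substitute into x ≡ 5 (mod 8): 11·t ≡ 5 − 6 = -1 (mod 8).
    Reduce coefficients mod 8: 3·t ≡ 7 (mod 8).
    The inverse of 3 mod 8 is 3 (since 3·3 = 9 = 1·8 + 1), so t ≡ 3·7 = 21 ≡ 5 (mod 8).
    Then x = 6 + 11·5 = 61, valid modulo lcm(11, 8) = 88: x ≡ 61 (mod 88).
  Combine with x ≡ 2 (mod 3); new modulus lcm = 264.
    Write x = 61 + 88·t and substitute into x ≡ 2 (mod 3): 88·t ≡ 2 − 61 = -59 (mod 3).
    Reduce coefficients mod 3: 1·t ≡ 1 (mod 3).
    So t ≡ 1 (mod 3).
    Then x = 61 + 88·1 = 149, valid modulo lcm(88, 3) = 264: x ≡ 149 (mod 264).
  Combine with x ≡ 0 (mod 13); new modulus lcm = 3432.
    Write x = 149 + 264·t and substitute into x ≡ 0 (mod 13): 264·t ≡ 0 − 149 = -149 (mod 13).
    Reduce coefficients mod 13: 4·t ≡ 7 (mod 13).
    The inverse of 4 mod 13 is 10 (since 4·10 = 40 = 3·13 + 1), so t ≡ 10·7 = 70 ≡ 5 (mod 13).
    Then x = 149 + 264·5 = 1469, valid modulo lcm(264, 13) = 3432: x ≡ 1469 (mod 3432).
Verify against each original: 1469 mod 11 = 6, 1469 mod 8 = 5, 1469 mod 3 = 2, 1469 mod 13 = 0.

x ≡ 1469 (mod 3432).


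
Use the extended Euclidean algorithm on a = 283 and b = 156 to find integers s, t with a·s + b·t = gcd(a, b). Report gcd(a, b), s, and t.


Euclidean algorithm on (283, 156) — divide until remainder is 0:
  283 = 1 · 156 + 127
  156 = 1 · 127 + 29
  127 = 4 · 29 + 11
  29 = 2 · 11 + 7
  11 = 1 · 7 + 4
  7 = 1 · 4 + 3
  4 = 1 · 3 + 1
  3 = 3 · 1 + 0
gcd(283, 156) = 1.
Track Bezout coefficients alongside the remainders: start with r₀ = 283 = a·1 + b·0 (s = 1, t = 0) and r₁ = 156 = a·0 + b·1 (s = 0, t = 1); each new remainder r_{k+1} = r_{k-1} − q_k·r_k inherits s_{k+1} = s_{k-1} − q_k·s_k, t_{k+1} = t_{k-1} − q_k·t_k, so r_k = a·s_k + b·t_k at every step:
  q = 1: r = 127, s = 1 − 1·0 = 1, t = 0 − 1·1 = -1  (check: 283·1 + 156·(-1) = 127)
  q = 1: r = 29, s = 0 − 1·1 = -1, t = 1 − 1·(-1) = 2  (check: 283·(-1) + 156·2 = 29)
  q = 4: r = 11, s = 1 − 4·(-1) = 5, t = -1 − 4·2 = -9  (check: 283·5 + 156·(-9) = 11)
  q = 2: r = 7, s = -1 − 2·5 = -11, t = 2 − 2·(-9) = 20  (check: 283·(-11) + 156·20 = 7)
  q = 1: r = 4, s = 5 − 1·(-11) = 16, t = -9 − 1·20 = -29  (check: 283·16 + 156·(-29) = 4)
  q = 1: r = 3, s = -11 − 1·16 = -27, t = 20 − 1·(-29) = 49  (check: 283·(-27) + 156·49 = 3)
  q = 1: r = 1, s = 16 − 1·(-27) = 43, t = -29 − 1·49 = -78  (check: 283·43 + 156·(-78) = 1)
The row with r = 1 (the gcd) gives the Bezout coefficients s = 43, t = -78.
Result: 283 · (43) + 156 · (-78) = 1.

gcd(283, 156) = 1; s = 43, t = -78 (check: 283·43 + 156·(-78) = 1).


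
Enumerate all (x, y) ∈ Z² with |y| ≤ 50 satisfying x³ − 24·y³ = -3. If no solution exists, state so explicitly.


The equation is x³ - 24y³ = -3. For fixed y, x³ = 24·y³ − 3, so a solution requires the RHS to be a perfect cube.
Strategy: iterate y from -50 to 50, compute RHS = 24·y³ − 3, and check whether it is a (positive or negative) perfect cube.
Check small values of y:
  y = 0: RHS = -3 is not a perfect cube.
  y = 1: RHS = 21 is not a perfect cube.
  y = -1: RHS = -27 = (-3)³ ⇒ x = -3 works.
  y = 2: RHS = 189 is not a perfect cube.
  y = -2: RHS = -195 is not a perfect cube.
  y = 3: RHS = 645 is not a perfect cube.
  y = -3: RHS = -651 is not a perfect cube.
Continuing the search up to |y| = 50 finds no further solutions beyond those listed.
Collected solutions: (-3, -1).

Solutions (with |y| ≤ 50): (-3, -1).


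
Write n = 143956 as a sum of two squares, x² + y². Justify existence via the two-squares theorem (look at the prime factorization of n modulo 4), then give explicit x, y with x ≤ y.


Step 1: Factor n = 143956 = 2^2 · 17 · 29 · 73.
Step 2: Check the mod-4 condition on each prime factor: 2 = 2 (special); 17 ≡ 1 (mod 4), exponent 1; 29 ≡ 1 (mod 4), exponent 1; 73 ≡ 1 (mod 4), exponent 1.
All primes ≡ 3 (mod 4) appear to even exponent (or don't appear), so by the two-squares theorem n IS expressible as a sum of two squares.
Step 3: Build a representation. Group n = k² · m with k = 2 and m = 17 · 29 · 73 = 35989 (a product of primes ≡ 1 (mod 4)); a representation of m scales to one of n via (k·x)² + (k·y)² = k²(x² + y²). Each prime p ≡ 1 (mod 4) is itself a sum of two squares; find a² by testing p − a² for a perfect square:
  17: 17 − 1² = 16 = 4² ⇒ 17 = 1² + 4².
  29: 29 − 1² = 28, 29 − 2² = 25 = 5² ⇒ 29 = 2² + 5².
  73: 73 − 1² = 72, 73 − 2² = 69, 73 − 3² = 64 = 8² ⇒ 73 = 3² + 8².
  Combine using the Brahmagupta–Fibonacci identity (a² + b²)(c² + d²) = (ac − bd)² + (ad + bc)² = (ac + bd)² + (ad − bc)²:
  17 · 29 = 493: from (1² + 4²)(2² + 5²), take (1·2 − 4·5, 1·5 + 4·2) = (2 − 20, 5 + 8) = (-18, 13); dropping signs (only squares matter) gives (18, 13); check 18² + 13² = 324 + 169 = 493 ✓.
  493 · 73 = 35989: from (18² + 13²)(3² + 8²), take (18·3 − 13·8, 18·8 + 13·3) = (54 − 104, 144 + 39) = (-50, 183); dropping signs (only squares matter) gives (50, 183); check 50² + 183² = 2500 + 33489 = 35989 ✓.
  Scale by k = 2: (2·50, 2·183) = (100, 366).
Step 4: Order so x ≤ y and verify: 100² + 366² = 10000 + 133956 = 143956 = n. ✓

n = 143956 = 100² + 366² (one valid representation with x ≤ y).


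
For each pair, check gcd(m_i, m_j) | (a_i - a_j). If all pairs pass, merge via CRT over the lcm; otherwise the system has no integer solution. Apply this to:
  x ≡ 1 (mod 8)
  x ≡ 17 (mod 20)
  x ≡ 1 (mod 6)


Moduli 8, 20, 6 are not pairwise coprime, so CRT works modulo lcm(m_i) when all pairwise compatibility conditions hold.
Pairwise compatibility: gcd(m_i, m_j) must divide a_i - a_j for every pair.
Merge one congruence at a time:
  Start: x ≡ 1 (mod 8).
  Combine with x ≡ 17 (mod 20): gcd(8, 20) = 4; 17 - 1 = 16, which IS divisible by 4, so compatible.
    Write x = 1 + 8·t and substitute into x ≡ 17 (mod 20): 8·t ≡ 17 − 1 = 16 (mod 20).
    Divide the congruence (and modulus) by g = 4: 2·t ≡ 4 (mod 5).
    The inverse of 2 mod 5 is 3 (since 2·3 = 6 = 1·5 + 1), so t ≡ 3·4 = 12 ≡ 2 (mod 5).
    Then x = 1 + 8·2 = 17, valid modulo lcm(8, 20) = 40: x ≡ 17 (mod 40).
  Combine with x ≡ 1 (mod 6): gcd(40, 6) = 2; 1 - 17 = -16, which IS divisible by 2, so compatible.
    Write x = 17 + 40·t and substitute into x ≡ 1 (mod 6): 40·t ≡ 1 − 17 = -16 (mod 6).
    Divide the congruence (and modulus) by g = 2: 20·t ≡ -8 (mod 3).
    Reduce coefficients mod 3: 2·t ≡ 1 (mod 3).
    The inverse of 2 mod 3 is 2 (since 2·2 = 4 = 1·3 + 1), so t ≡ 2·1 = 2 ≡ 2 (mod 3).
    Then x = 17 + 40·2 = 97, valid modulo lcm(40, 6) = 120: x ≡ 97 (mod 120).
Verify: 97 mod 8 = 1, 97 mod 20 = 17, 97 mod 6 = 1.

x ≡ 97 (mod 120).


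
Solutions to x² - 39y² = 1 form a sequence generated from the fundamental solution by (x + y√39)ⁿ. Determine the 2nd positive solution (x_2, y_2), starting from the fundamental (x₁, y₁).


Step 1: Find the fundamental solution (x₁, y₁) of x² - 39y² = 1.
  Expand √39 as a continued fraction. a₀ = ⌊√39⌋ = 6; iterate m_{k+1} = d_k·a_k − m_k, d_{k+1} = (39 − m_{k+1}²)/d_k, a_{k+1} = ⌊(a₀ + m_{k+1})/d_{k+1}⌋ (starting m₀ = 0, d₀ = 1), with convergents p_k = a_k·p_{k-1} + p_{k-2}, q_k = a_k·q_{k-1} + q_{k-2} (p₋₁ = 1, q₋₁ = 0):
  k = 0: a₀ = 6; p₀/q₀ = 6/1; p₀² − 39·q₀² = 36 − 39 = -3.
  k = 1: m = 6, d = 3, a = ⌊(6 + 6)/3⌋ = 4; p/q = (4·6 + 1)/(4·1 + 0) = 25/4; p² − 39·q² = 625 − 624 = 1.
  The first convergent with p² − 39·q² = 1 gives the fundamental solution (x₁, y₁) = (25, 4).
Step 2: Apply the recurrence (x_{n+1}, y_{n+1}) = (x₁x_n + 39y₁y_n, x₁y_n + y₁x_n) repeatedly.
  From (x_1, y_1) = (25, 4): x_2 = 25·25 + 39·4·4 = 1249; y_2 = 25·4 + 4·25 = 200.
Step 3: Verify x_2² - 39·y_2² = 1560001 - 1560000 = 1 (should be 1). ✓

(x_1, y_1) = (25, 4); (x_2, y_2) = (1249, 200).


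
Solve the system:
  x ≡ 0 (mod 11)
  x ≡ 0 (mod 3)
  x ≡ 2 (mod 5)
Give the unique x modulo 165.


Moduli 11, 3, 5 are pairwise coprime; by CRT there is a unique solution modulo M = 11 · 3 · 5 = 165.
Solve pairwise, accumulating the modulus:
  Start with x ≡ 0 (mod 11).
  Combine with x ≡ 0 (mod 3): since gcd(11, 3) = 1, we get a unique residue mod 33.
    Write x = 0 + 11·t and substitute into x ≡ 0 (mod 3): 11·t ≡ 0 − 0 = 0 (mod 3).
    Reduce coefficients mod 3: 2·t ≡ 0 (mod 3).
    The inverse of 2 mod 3 is 2 (since 2·2 = 4 = 1·3 + 1), so t ≡ 2·0 = 0 ≡ 0 (mod 3).
    Then x = 0 + 11·0 = 0, valid modulo lcm(11, 3) = 33: x ≡ 0 (mod 33).
  Combine with x ≡ 2 (mod 5): since gcd(33, 5) = 1, we get a unique residue mod 165.
    Write x = 0 + 33·t and substitute into x ≡ 2 (mod 5): 33·t ≡ 2 − 0 = 2 (mod 5).
    Reduce coefficients mod 5: 3·t ≡ 2 (mod 5).
    The inverse of 3 mod 5 is 2 (since 3·2 = 6 = 1·5 + 1), so t ≡ 2·2 = 4 ≡ 4 (mod 5).
    Then x = 0 + 33·4 = 132, valid modulo lcm(33, 5) = 165: x ≡ 132 (mod 165).
Verify: 132 mod 11 = 0 ✓, 132 mod 3 = 0 ✓, 132 mod 5 = 2 ✓.

x ≡ 132 (mod 165).


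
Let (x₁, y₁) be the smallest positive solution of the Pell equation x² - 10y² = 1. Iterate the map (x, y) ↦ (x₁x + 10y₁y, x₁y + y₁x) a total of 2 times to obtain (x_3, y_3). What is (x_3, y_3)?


Step 1: Find the fundamental solution (x₁, y₁) of x² - 10y² = 1.
  Expand √10 as a continued fraction. a₀ = ⌊√10⌋ = 3; iterate m_{k+1} = d_k·a_k − m_k, d_{k+1} = (10 − m_{k+1}²)/d_k, a_{k+1} = ⌊(a₀ + m_{k+1})/d_{k+1}⌋ (starting m₀ = 0, d₀ = 1), with convergents p_k = a_k·p_{k-1} + p_{k-2}, q_k = a_k·q_{k-1} + q_{k-2} (p₋₁ = 1, q₋₁ = 0):
  k = 0: a₀ = 3; p₀/q₀ = 3/1; p₀² − 10·q₀² = 9 − 10 = -1.
  k = 1: m = 3, d = 1, a = ⌊(3 + 3)/1⌋ = 6; p/q = (6·3 + 1)/(6·1 + 0) = 19/6; p² − 10·q² = 361 − 360 = 1.
  The first convergent with p² − 10·q² = 1 gives the fundamental solution (x₁, y₁) = (19, 6).
Step 2: Apply the recurrence (x_{n+1}, y_{n+1}) = (x₁x_n + 10y₁y_n, x₁y_n + y₁x_n) repeatedly.
  From (x_1, y_1) = (19, 6): x_2 = 19·19 + 10·6·6 = 721; y_2 = 19·6 + 6·19 = 228.
  From (x_2, y_2) = (721, 228): x_3 = 19·721 + 10·6·228 = 27379; y_3 = 19·228 + 6·721 = 8658.
Step 3: Verify x_3² - 10·y_3² = 749609641 - 749609640 = 1 (should be 1). ✓

(x_1, y_1) = (19, 6); (x_3, y_3) = (27379, 8658).


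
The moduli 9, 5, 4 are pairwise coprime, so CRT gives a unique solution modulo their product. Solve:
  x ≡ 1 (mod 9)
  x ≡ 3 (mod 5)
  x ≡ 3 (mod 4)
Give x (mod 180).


Moduli 9, 5, 4 are pairwise coprime; by CRT there is a unique solution modulo M = 9 · 5 · 4 = 180.
Solve pairwise, accumulating the modulus:
  Start with x ≡ 1 (mod 9).
  Combine with x ≡ 3 (mod 5): since gcd(9, 5) = 1, we get a unique residue mod 45.
    Write x = 1 + 9·t and substitute into x ≡ 3 (mod 5): 9·t ≡ 3 − 1 = 2 (mod 5).
    Reduce coefficients mod 5: 4·t ≡ 2 (mod 5).
    The inverse of 4 mod 5 is 4 (since 4·4 = 16 = 3·5 + 1), so t ≡ 4·2 = 8 ≡ 3 (mod 5).
    Then x = 1 + 9·3 = 28, valid modulo lcm(9, 5) = 45: x ≡ 28 (mod 45).
  Combine with x ≡ 3 (mod 4): since gcd(45, 4) = 1, we get a unique residue mod 180.
    Write x = 28 + 45·t and substitute into x ≡ 3 (mod 4): 45·t ≡ 3 − 28 = -25 (mod 4).
    Reduce coefficients mod 4: 1·t ≡ 3 (mod 4).
    So t ≡ 3 (mod 4).
    Then x = 28 + 45·3 = 163, valid modulo lcm(45, 4) = 180: x ≡ 163 (mod 180).
Verify: 163 mod 9 = 1 ✓, 163 mod 5 = 3 ✓, 163 mod 4 = 3 ✓.

x ≡ 163 (mod 180).


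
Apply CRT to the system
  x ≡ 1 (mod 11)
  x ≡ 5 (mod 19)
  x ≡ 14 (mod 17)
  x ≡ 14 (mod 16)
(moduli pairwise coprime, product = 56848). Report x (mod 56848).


Product of moduli M = 11 · 19 · 17 · 16 = 56848.
Merge one congruence at a time:
  Start: x ≡ 1 (mod 11).
  Combine with x ≡ 5 (mod 19); new modulus lcm = 209.
    Write x = 1 + 11·t and substitute into x ≡ 5 (mod 19): 11·t ≡ 5 − 1 = 4 (mod 19).
    The inverse of 11 mod 19 is 7 (since 11·7 = 77 = 4·19 + 1), so t ≡ 7·4 = 28 ≡ 9 (mod 19).
    Then x = 1 + 11·9 = 100, valid modulo lcm(11, 19) = 209: x ≡ 100 (mod 209).
  Combine with x ≡ 14 (mod 17); new modulus lcm = 3553.
    Write x = 100 + 209·t and substitute into x ≡ 14 (mod 17): 209·t ≡ 14 − 100 = -86 (mod 17).
    Reduce coefficients mod 17: 5·t ≡ 16 (mod 17).
    The inverse of 5 mod 17 is 7 (since 5·7 = 35 = 2·17 + 1), so t ≡ 7·16 = 112 ≡ 10 (mod 17).
    Then x = 100 + 209·10 = 2190, valid modulo lcm(209, 17) = 3553: x ≡ 2190 (mod 3553).
  Combine with x ≡ 14 (mod 16); new modulus lcm = 56848.
    Write x = 2190 + 3553·t and substitute into x ≡ 14 (mod 16): 3553·t ≡ 14 − 2190 = -2176 (mod 16).
    Reduce coefficients mod 16: 1·t ≡ 0 (mod 16).
    So t ≡ 0 (mod 16).
    Then x = 2190 + 3553·0 = 2190, valid modulo lcm(3553, 16) = 56848: x ≡ 2190 (mod 56848).
Verify against each original: 2190 mod 11 = 1, 2190 mod 19 = 5, 2190 mod 17 = 14, 2190 mod 16 = 14.

x ≡ 2190 (mod 56848).


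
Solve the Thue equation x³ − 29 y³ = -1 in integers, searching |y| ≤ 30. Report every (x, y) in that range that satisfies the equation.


The equation is x³ - 29y³ = -1. For fixed y, x³ = 29·y³ − 1, so a solution requires the RHS to be a perfect cube.
Strategy: iterate y from -30 to 30, compute RHS = 29·y³ − 1, and check whether it is a (positive or negative) perfect cube.
Check small values of y:
  y = 0: RHS = -1 = (-1)³ ⇒ x = -1 works.
  y = 1: RHS = 28 is not a perfect cube.
  y = -1: RHS = -30 is not a perfect cube.
  y = 2: RHS = 231 is not a perfect cube.
  y = -2: RHS = -233 is not a perfect cube.
  y = 3: RHS = 782 is not a perfect cube.
  y = -3: RHS = -784 is not a perfect cube.
Continuing the search up to |y| = 30 finds no further solutions beyond those listed.
Collected solutions: (-1, 0).

Solutions (with |y| ≤ 30): (-1, 0).


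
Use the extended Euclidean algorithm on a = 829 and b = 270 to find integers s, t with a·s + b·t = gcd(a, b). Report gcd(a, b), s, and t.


Euclidean algorithm on (829, 270) — divide until remainder is 0:
  829 = 3 · 270 + 19
  270 = 14 · 19 + 4
  19 = 4 · 4 + 3
  4 = 1 · 3 + 1
  3 = 3 · 1 + 0
gcd(829, 270) = 1.
Track Bezout coefficients alongside the remainders: start with r₀ = 829 = a·1 + b·0 (s = 1, t = 0) and r₁ = 270 = a·0 + b·1 (s = 0, t = 1); each new remainder r_{k+1} = r_{k-1} − q_k·r_k inherits s_{k+1} = s_{k-1} − q_k·s_k, t_{k+1} = t_{k-1} − q_k·t_k, so r_k = a·s_k + b·t_k at every step:
  q = 3: r = 19, s = 1 − 3·0 = 1, t = 0 − 3·1 = -3  (check: 829·1 + 270·(-3) = 19)
  q = 14: r = 4, s = 0 − 14·1 = -14, t = 1 − 14·(-3) = 43  (check: 829·(-14) + 270·43 = 4)
  q = 4: r = 3, s = 1 − 4·(-14) = 57, t = -3 − 4·43 = -175  (check: 829·57 + 270·(-175) = 3)
  q = 1: r = 1, s = -14 − 1·57 = -71, t = 43 − 1·(-175) = 218  (check: 829·(-71) + 270·218 = 1)
The row with r = 1 (the gcd) gives the Bezout coefficients s = -71, t = 218.
Result: 829 · (-71) + 270 · (218) = 1.

gcd(829, 270) = 1; s = -71, t = 218 (check: 829·(-71) + 270·218 = 1).


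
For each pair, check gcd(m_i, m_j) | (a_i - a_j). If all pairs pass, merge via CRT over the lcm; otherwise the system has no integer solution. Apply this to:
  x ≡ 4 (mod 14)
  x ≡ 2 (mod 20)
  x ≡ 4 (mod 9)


Moduli 14, 20, 9 are not pairwise coprime, so CRT works modulo lcm(m_i) when all pairwise compatibility conditions hold.
Pairwise compatibility: gcd(m_i, m_j) must divide a_i - a_j for every pair.
Merge one congruence at a time:
  Start: x ≡ 4 (mod 14).
  Combine with x ≡ 2 (mod 20): gcd(14, 20) = 2; 2 - 4 = -2, which IS divisible by 2, so compatible.
    Write x = 4 + 14·t and substitute into x ≡ 2 (mod 20): 14·t ≡ 2 − 4 = -2 (mod 20).
    Divide the congruence (and modulus) by g = 2: 7·t ≡ -1 (mod 10).
    Reduce coefficients mod 10: 7·t ≡ 9 (mod 10).
    The inverse of 7 mod 10 is 3 (since 7·3 = 21 = 2·10 + 1), so t ≡ 3·9 = 27 ≡ 7 (mod 10).
    Then x = 4 + 14·7 = 102, valid modulo lcm(14, 20) = 140: x ≡ 102 (mod 140).
  Combine with x ≡ 4 (mod 9): gcd(140, 9) = 1; 4 - 102 = -98, which IS divisible by 1, so compatible.
    Write x = 102 + 140·t and substitute into x ≡ 4 (mod 9): 140·t ≡ 4 − 102 = -98 (mod 9).
    Reduce coefficients mod 9: 5·t ≡ 1 (mod 9).
    The inverse of 5 mod 9 is 2 (since 5·2 = 10 = 1·9 + 1), so t ≡ 2·1 = 2 ≡ 2 (mod 9).
    Then x = 102 + 140·2 = 382, valid modulo lcm(140, 9) = 1260: x ≡ 382 (mod 1260).
Verify: 382 mod 14 = 4, 382 mod 20 = 2, 382 mod 9 = 4.

x ≡ 382 (mod 1260).


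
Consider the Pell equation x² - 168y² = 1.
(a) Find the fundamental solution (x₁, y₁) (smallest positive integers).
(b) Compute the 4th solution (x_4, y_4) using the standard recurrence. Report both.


Step 1: Find the fundamental solution (x₁, y₁) of x² - 168y² = 1.
  Expand √168 as a continued fraction. a₀ = ⌊√168⌋ = 12; iterate m_{k+1} = d_k·a_k − m_k, d_{k+1} = (168 − m_{k+1}²)/d_k, a_{k+1} = ⌊(a₀ + m_{k+1})/d_{k+1}⌋ (starting m₀ = 0, d₀ = 1), with convergents p_k = a_k·p_{k-1} + p_{k-2}, q_k = a_k·q_{k-1} + q_{k-2} (p₋₁ = 1, q₋₁ = 0):
  k = 0: a₀ = 12; p₀/q₀ = 12/1; p₀² − 168·q₀² = 144 − 168 = -24.
  k = 1: m = 12, d = 24, a = ⌊(12 + 12)/24⌋ = 1; p/q = (1·12 + 1)/(1·1 + 0) = 13/1; p² − 168·q² = 169 − 168 = 1.
  The first convergent with p² − 168·q² = 1 gives the fundamental solution (x₁, y₁) = (13, 1).
Step 2: Apply the recurrence (x_{n+1}, y_{n+1}) = (x₁x_n + 168y₁y_n, x₁y_n + y₁x_n) repeatedly.
  From (x_1, y_1) = (13, 1): x_2 = 13·13 + 168·1·1 = 337; y_2 = 13·1 + 1·13 = 26.
  From (x_2, y_2) = (337, 26): x_3 = 13·337 + 168·1·26 = 8749; y_3 = 13·26 + 1·337 = 675.
  From (x_3, y_3) = (8749, 675): x_4 = 13·8749 + 168·1·675 = 227137; y_4 = 13·675 + 1·8749 = 17524.
Step 3: Verify x_4² - 168·y_4² = 51591216769 - 51591216768 = 1 (should be 1). ✓

(x_1, y_1) = (13, 1); (x_4, y_4) = (227137, 17524).


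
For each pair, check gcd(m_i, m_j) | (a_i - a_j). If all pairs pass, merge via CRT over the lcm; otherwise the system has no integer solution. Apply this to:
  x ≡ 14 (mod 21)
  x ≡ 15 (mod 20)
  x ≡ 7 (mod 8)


Moduli 21, 20, 8 are not pairwise coprime, so CRT works modulo lcm(m_i) when all pairwise compatibility conditions hold.
Pairwise compatibility: gcd(m_i, m_j) must divide a_i - a_j for every pair.
Merge one congruence at a time:
  Start: x ≡ 14 (mod 21).
  Combine with x ≡ 15 (mod 20): gcd(21, 20) = 1; 15 - 14 = 1, which IS divisible by 1, so compatible.
    Write x = 14 + 21·t and substitute into x ≡ 15 (mod 20): 21·t ≡ 15 − 14 = 1 (mod 20).
    Reduce coefficients mod 20: 1·t ≡ 1 (mod 20).
    So t ≡ 1 (mod 20).
    Then x = 14 + 21·1 = 35, valid modulo lcm(21, 20) = 420: x ≡ 35 (mod 420).
  Combine with x ≡ 7 (mod 8): gcd(420, 8) = 4; 7 - 35 = -28, which IS divisible by 4, so compatible.
    Write x = 35 + 420·t and substitute into x ≡ 7 (mod 8): 420·t ≡ 7 − 35 = -28 (mod 8).
    Divide the congruence (and modulus) by g = 4: 105·t ≡ -7 (mod 2).
    Reduce coefficients mod 2: 1·t ≡ 1 (mod 2).
    So t ≡ 1 (mod 2).
    Then x = 35 + 420·1 = 455, valid modulo lcm(420, 8) = 840: x ≡ 455 (mod 840).
Verify: 455 mod 21 = 14, 455 mod 20 = 15, 455 mod 8 = 7.

x ≡ 455 (mod 840).


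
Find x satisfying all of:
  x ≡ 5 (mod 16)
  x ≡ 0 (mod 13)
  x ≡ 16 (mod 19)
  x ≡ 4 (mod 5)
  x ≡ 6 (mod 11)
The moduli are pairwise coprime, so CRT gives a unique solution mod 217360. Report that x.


Product of moduli M = 16 · 13 · 19 · 5 · 11 = 217360.
Merge one congruence at a time:
  Start: x ≡ 5 (mod 16).
  Combine with x ≡ 0 (mod 13); new modulus lcm = 208.
    Write x = 5 + 16·t and substitute into x ≡ 0 (mod 13): 16·t ≡ 0 − 5 = -5 (mod 13).
    Reduce coefficients mod 13: 3·t ≡ 8 (mod 13).
    The inverse of 3 mod 13 is 9 (since 3·9 = 27 = 2·13 + 1), so t ≡ 9·8 = 72 ≡ 7 (mod 13).
    Then x = 5 + 16·7 = 117, valid modulo lcm(16, 13) = 208: x ≡ 117 (mod 208).
  Combine with x ≡ 16 (mod 19); new modulus lcm = 3952.
    Write x = 117 + 208·t and substitute into x ≡ 16 (mod 19): 208·t ≡ 16 − 117 = -101 (mod 19).
    Reduce coefficients mod 19: 18·t ≡ 13 (mod 19).
    The inverse of 18 mod 19 is 18 (since 18·18 = 324 = 17·19 + 1), so t ≡ 18·13 = 234 ≡ 6 (mod 19).
    Then x = 117 + 208·6 = 1365, valid modulo lcm(208, 19) = 3952: x ≡ 1365 (mod 3952).
  Combine with x ≡ 4 (mod 5); new modulus lcm = 19760.
    Write x = 1365 + 3952·t and substitute into x ≡ 4 (mod 5): 3952·t ≡ 4 − 1365 = -1361 (mod 5).
    Reduce coefficients mod 5: 2·t ≡ 4 (mod 5).
    The inverse of 2 mod 5 is 3 (since 2·3 = 6 = 1·5 + 1), so t ≡ 3·4 = 12 ≡ 2 (mod 5).
    Then x = 1365 + 3952·2 = 9269, valid modulo lcm(3952, 5) = 19760: x ≡ 9269 (mod 19760).
  Combine with x ≡ 6 (mod 11); new modulus lcm = 217360.
    Write x = 9269 + 19760·t and substitute into x ≡ 6 (mod 11): 19760·t ≡ 6 − 9269 = -9263 (mod 11).
    Reduce coefficients mod 11: 4·t ≡ 10 (mod 11).
    The inverse of 4 mod 11 is 3 (since 4·3 = 12 = 1·11 + 1), so t ≡ 3·10 = 30 ≡ 8 (mod 11).
    Then x = 9269 + 19760·8 = 167349, valid modulo lcm(19760, 11) = 217360: x ≡ 167349 (mod 217360).
Verify against each original: 167349 mod 16 = 5, 167349 mod 13 = 0, 167349 mod 19 = 16, 167349 mod 5 = 4, 167349 mod 11 = 6.

x ≡ 167349 (mod 217360).


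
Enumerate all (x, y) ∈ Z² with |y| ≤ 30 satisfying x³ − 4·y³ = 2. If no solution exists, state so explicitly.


The equation is x³ - 4y³ = 2. For fixed y, x³ = 4·y³ + 2, so a solution requires the RHS to be a perfect cube.
Strategy: iterate y from -30 to 30, compute RHS = 4·y³ + 2, and check whether it is a (positive or negative) perfect cube.
Check small values of y:
  y = 0: RHS = 2 is not a perfect cube.
  y = 1: RHS = 6 is not a perfect cube.
  y = -1: RHS = -2 is not a perfect cube.
  y = 2: RHS = 34 is not a perfect cube.
  y = -2: RHS = -30 is not a perfect cube.
  y = 3: RHS = 110 is not a perfect cube.
  y = -3: RHS = -106 is not a perfect cube.
Continuing the search up to |y| = 30 finds no solutions either.
No (x, y) in the scanned range satisfies the equation.

No integer solutions with |y| ≤ 30.


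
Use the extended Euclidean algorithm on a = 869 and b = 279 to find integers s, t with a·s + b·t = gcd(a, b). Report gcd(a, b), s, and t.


Euclidean algorithm on (869, 279) — divide until remainder is 0:
  869 = 3 · 279 + 32
  279 = 8 · 32 + 23
  32 = 1 · 23 + 9
  23 = 2 · 9 + 5
  9 = 1 · 5 + 4
  5 = 1 · 4 + 1
  4 = 4 · 1 + 0
gcd(869, 279) = 1.
Track Bezout coefficients alongside the remainders: start with r₀ = 869 = a·1 + b·0 (s = 1, t = 0) and r₁ = 279 = a·0 + b·1 (s = 0, t = 1); each new remainder r_{k+1} = r_{k-1} − q_k·r_k inherits s_{k+1} = s_{k-1} − q_k·s_k, t_{k+1} = t_{k-1} − q_k·t_k, so r_k = a·s_k + b·t_k at every step:
  q = 3: r = 32, s = 1 − 3·0 = 1, t = 0 − 3·1 = -3  (check: 869·1 + 279·(-3) = 32)
  q = 8: r = 23, s = 0 − 8·1 = -8, t = 1 − 8·(-3) = 25  (check: 869·(-8) + 279·25 = 23)
  q = 1: r = 9, s = 1 − 1·(-8) = 9, t = -3 − 1·25 = -28  (check: 869·9 + 279·(-28) = 9)
  q = 2: r = 5, s = -8 − 2·9 = -26, t = 25 − 2·(-28) = 81  (check: 869·(-26) + 279·81 = 5)
  q = 1: r = 4, s = 9 − 1·(-26) = 35, t = -28 − 1·81 = -109  (check: 869·35 + 279·(-109) = 4)
  q = 1: r = 1, s = -26 − 1·35 = -61, t = 81 − 1·(-109) = 190  (check: 869·(-61) + 279·190 = 1)
The row with r = 1 (the gcd) gives the Bezout coefficients s = -61, t = 190.
Result: 869 · (-61) + 279 · (190) = 1.

gcd(869, 279) = 1; s = -61, t = 190 (check: 869·(-61) + 279·190 = 1).


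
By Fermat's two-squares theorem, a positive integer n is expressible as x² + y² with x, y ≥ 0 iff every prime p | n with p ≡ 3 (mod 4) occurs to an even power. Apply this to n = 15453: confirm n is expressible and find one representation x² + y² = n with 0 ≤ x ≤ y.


Step 1: Factor n = 15453 = 3^2 · 17 · 101.
Step 2: Check the mod-4 condition on each prime factor: 3 ≡ 3 (mod 4), exponent 2 (must be even); 17 ≡ 1 (mod 4), exponent 1; 101 ≡ 1 (mod 4), exponent 1.
All primes ≡ 3 (mod 4) appear to even exponent (or don't appear), so by the two-squares theorem n IS expressible as a sum of two squares.
Step 3: Build a representation. Group n = k² · m with k = 3 and m = 17 · 101 = 1717 (a product of primes ≡ 1 (mod 4)); a representation of m scales to one of n via (k·x)² + (k·y)² = k²(x² + y²). Each prime p ≡ 1 (mod 4) is itself a sum of two squares; find a² by testing p − a² for a perfect square:
  17: 17 − 1² = 16 = 4² ⇒ 17 = 1² + 4².
  101: 101 − 1² = 100 = 10² ⇒ 101 = 1² + 10².
  Combine using the Brahmagupta–Fibonacci identity (a² + b²)(c² + d²) = (ac − bd)² + (ad + bc)² = (ac + bd)² + (ad − bc)²:
  17 · 101 = 1717: from (1² + 4²)(1² + 10²), take (1·1 − 4·10, 1·10 + 4·1) = (1 − 40, 10 + 4) = (-39, 14); dropping signs (only squares matter) gives (39, 14); check 39² + 14² = 1521 + 196 = 1717 ✓.
  Scale by k = 3: (3·39, 3·14) = (117, 42).
Step 4: Order so x ≤ y and verify: 42² + 117² = 1764 + 13689 = 15453 = n. ✓

n = 15453 = 42² + 117² (one valid representation with x ≤ y).


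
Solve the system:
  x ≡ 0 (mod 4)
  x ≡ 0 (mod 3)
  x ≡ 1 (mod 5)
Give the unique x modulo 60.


Moduli 4, 3, 5 are pairwise coprime; by CRT there is a unique solution modulo M = 4 · 3 · 5 = 60.
Solve pairwise, accumulating the modulus:
  Start with x ≡ 0 (mod 4).
  Combine with x ≡ 0 (mod 3): since gcd(4, 3) = 1, we get a unique residue mod 12.
    Write x = 0 + 4·t and substitute into x ≡ 0 (mod 3): 4·t ≡ 0 − 0 = 0 (mod 3).
    Reduce coefficients mod 3: 1·t ≡ 0 (mod 3).
    So t ≡ 0 (mod 3).
    Then x = 0 + 4·0 = 0, valid modulo lcm(4, 3) = 12: x ≡ 0 (mod 12).
  Combine with x ≡ 1 (mod 5): since gcd(12, 5) = 1, we get a unique residue mod 60.
    Write x = 0 + 12·t and substitute into x ≡ 1 (mod 5): 12·t ≡ 1 − 0 = 1 (mod 5).
    Reduce coefficients mod 5: 2·t ≡ 1 (mod 5).
    The inverse of 2 mod 5 is 3 (since 2·3 = 6 = 1·5 + 1), so t ≡ 3·1 = 3 ≡ 3 (mod 5).
    Then x = 0 + 12·3 = 36, valid modulo lcm(12, 5) = 60: x ≡ 36 (mod 60).
Verify: 36 mod 4 = 0 ✓, 36 mod 3 = 0 ✓, 36 mod 5 = 1 ✓.

x ≡ 36 (mod 60).


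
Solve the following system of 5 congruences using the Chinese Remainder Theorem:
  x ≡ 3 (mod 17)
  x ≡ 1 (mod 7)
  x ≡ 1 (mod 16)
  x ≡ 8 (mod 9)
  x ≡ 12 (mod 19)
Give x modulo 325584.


Product of moduli M = 17 · 7 · 16 · 9 · 19 = 325584.
Merge one congruence at a time:
  Start: x ≡ 3 (mod 17).
  Combine with x ≡ 1 (mod 7); new modulus lcm = 119.
    Write x = 3 + 17·t and substitute into x ≡ 1 (mod 7): 17·t ≡ 1 − 3 = -2 (mod 7).
    Reduce coefficients mod 7: 3·t ≡ 5 (mod 7).
    The inverse of 3 mod 7 is 5 (since 3·5 = 15 = 2·7 + 1), so t ≡ 5·5 = 25 ≡ 4 (mod 7).
    Then x = 3 + 17·4 = 71, valid modulo lcm(17, 7) = 119: x ≡ 71 (mod 119).
  Combine with x ≡ 1 (mod 16); new modulus lcm = 1904.
    Write x = 71 + 119·t and substitute into x ≡ 1 (mod 16): 119·t ≡ 1 − 71 = -70 (mod 16).
    Reduce coefficients mod 16: 7·t ≡ 10 (mod 16).
    The inverse of 7 mod 16 is 7 (since 7·7 = 49 = 3·16 + 1), so t ≡ 7·10 = 70 ≡ 6 (mod 16).
    Then x = 71 + 119·6 = 785, valid modulo lcm(119, 16) = 1904: x ≡ 785 (mod 1904).
  Combine with x ≡ 8 (mod 9); new modulus lcm = 17136.
    Write x = 785 + 1904·t and substitute into x ≡ 8 (mod 9): 1904·t ≡ 8 − 785 = -777 (mod 9).
    Reduce coefficients mod 9: 5·t ≡ 6 (mod 9).
    The inverse of 5 mod 9 is 2 (since 5·2 = 10 = 1·9 + 1), so t ≡ 2·6 = 12 ≡ 3 (mod 9).
    Then x = 785 + 1904·3 = 6497, valid modulo lcm(1904, 9) = 17136: x ≡ 6497 (mod 17136).
  Combine with x ≡ 12 (mod 19); new modulus lcm = 325584.
    Write x = 6497 + 17136·t and substitute into x ≡ 12 (mod 19): 17136·t ≡ 12 − 6497 = -6485 (mod 19).
    Reduce coefficients mod 19: 17·t ≡ 13 (mod 19).
    The inverse of 17 mod 19 is 9 (since 17·9 = 153 = 8·19 + 1), so t ≡ 9·13 = 117 ≡ 3 (mod 19).
    Then x = 6497 + 17136·3 = 57905, valid modulo lcm(17136, 19) = 325584: x ≡ 57905 (mod 325584).
Verify against each original: 57905 mod 17 = 3, 57905 mod 7 = 1, 57905 mod 16 = 1, 57905 mod 9 = 8, 57905 mod 19 = 12.

x ≡ 57905 (mod 325584).


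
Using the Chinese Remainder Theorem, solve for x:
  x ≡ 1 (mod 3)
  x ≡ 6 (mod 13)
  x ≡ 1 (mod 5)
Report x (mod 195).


Moduli 3, 13, 5 are pairwise coprime; by CRT there is a unique solution modulo M = 3 · 13 · 5 = 195.
Solve pairwise, accumulating the modulus:
  Start with x ≡ 1 (mod 3).
  Combine with x ≡ 6 (mod 13): since gcd(3, 13) = 1, we get a unique residue mod 39.
    Write x = 1 + 3·t and substitute into x ≡ 6 (mod 13): 3·t ≡ 6 − 1 = 5 (mod 13).
    The inverse of 3 mod 13 is 9 (since 3·9 = 27 = 2·13 + 1), so t ≡ 9·5 = 45 ≡ 6 (mod 13).
    Then x = 1 + 3·6 = 19, valid modulo lcm(3, 13) = 39: x ≡ 19 (mod 39).
  Combine with x ≡ 1 (mod 5): since gcd(39, 5) = 1, we get a unique residue mod 195.
    Write x = 19 + 39·t and substitute into x ≡ 1 (mod 5): 39·t ≡ 1 − 19 = -18 (mod 5).
    Reduce coefficients mod 5: 4·t ≡ 2 (mod 5).
    The inverse of 4 mod 5 is 4 (since 4·4 = 16 = 3·5 + 1), so t ≡ 4·2 = 8 ≡ 3 (mod 5).
    Then x = 19 + 39·3 = 136, valid modulo lcm(39, 5) = 195: x ≡ 136 (mod 195).
Verify: 136 mod 3 = 1 ✓, 136 mod 13 = 6 ✓, 136 mod 5 = 1 ✓.

x ≡ 136 (mod 195).


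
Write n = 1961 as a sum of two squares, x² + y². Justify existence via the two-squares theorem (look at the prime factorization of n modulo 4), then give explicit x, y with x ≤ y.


Step 1: Factor n = 1961 = 37 · 53.
Step 2: Check the mod-4 condition on each prime factor: 37 ≡ 1 (mod 4), exponent 1; 53 ≡ 1 (mod 4), exponent 1.
All primes ≡ 3 (mod 4) appear to even exponent (or don't appear), so by the two-squares theorem n IS expressible as a sum of two squares.
Step 3: Build a representation. Here n = 37 · 53 is a product of primes ≡ 1 (mod 4). Each prime p ≡ 1 (mod 4) is itself a sum of two squares; find a² by testing p − a² for a perfect square:
  37: 37 − 1² = 36 = 6² ⇒ 37 = 1² + 6².
  53: 53 − 1² = 52, 53 − 2² = 49 = 7² ⇒ 53 = 2² + 7².
  Combine using the Brahmagupta–Fibonacci identity (a² + b²)(c² + d²) = (ac − bd)² + (ad + bc)² = (ac + bd)² + (ad − bc)²:
  37 · 53 = 1961: from (1² + 6²)(2² + 7²), take (1·2 − 6·7, 1·7 + 6·2) = (2 − 42, 7 + 12) = (-40, 19); dropping signs (only squares matter) gives (40, 19); check 40² + 19² = 1600 + 361 = 1961 ✓.
Step 4: Order so x ≤ y and verify: 19² + 40² = 361 + 1600 = 1961 = n. ✓

n = 1961 = 19² + 40² (one valid representation with x ≤ y).


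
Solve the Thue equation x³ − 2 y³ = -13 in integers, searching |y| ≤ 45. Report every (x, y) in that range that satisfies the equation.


The equation is x³ - 2y³ = -13. For fixed y, x³ = 2·y³ − 13, so a solution requires the RHS to be a perfect cube.
Strategy: iterate y from -45 to 45, compute RHS = 2·y³ − 13, and check whether it is a (positive or negative) perfect cube.
Check small values of y:
  y = 0: RHS = -13 is not a perfect cube.
  y = 1: RHS = -11 is not a perfect cube.
  y = -1: RHS = -15 is not a perfect cube.
  y = 2: RHS = 3 is not a perfect cube.
  y = -2: RHS = -29 is not a perfect cube.
  y = 3: RHS = 41 is not a perfect cube.
  y = -3: RHS = -67 is not a perfect cube.
Continuing the search up to |y| = 45 finds no solutions either.
No (x, y) in the scanned range satisfies the equation.

No integer solutions with |y| ≤ 45.


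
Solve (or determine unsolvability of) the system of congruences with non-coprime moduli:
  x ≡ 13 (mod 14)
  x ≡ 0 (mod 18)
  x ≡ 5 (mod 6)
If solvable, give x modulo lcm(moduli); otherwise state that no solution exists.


Moduli 14, 18, 6 are not pairwise coprime, so CRT works modulo lcm(m_i) when all pairwise compatibility conditions hold.
Pairwise compatibility: gcd(m_i, m_j) must divide a_i - a_j for every pair.
Merge one congruence at a time:
  Start: x ≡ 13 (mod 14).
  Combine with x ≡ 0 (mod 18): gcd(14, 18) = 2, and 0 - 13 = -13 is NOT divisible by 2.
    ⇒ system is inconsistent (no integer solution).

No solution (the system is inconsistent).


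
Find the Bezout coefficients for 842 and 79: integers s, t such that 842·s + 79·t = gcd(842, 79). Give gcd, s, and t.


Euclidean algorithm on (842, 79) — divide until remainder is 0:
  842 = 10 · 79 + 52
  79 = 1 · 52 + 27
  52 = 1 · 27 + 25
  27 = 1 · 25 + 2
  25 = 12 · 2 + 1
  2 = 2 · 1 + 0
gcd(842, 79) = 1.
Track Bezout coefficients alongside the remainders: start with r₀ = 842 = a·1 + b·0 (s = 1, t = 0) and r₁ = 79 = a·0 + b·1 (s = 0, t = 1); each new remainder r_{k+1} = r_{k-1} − q_k·r_k inherits s_{k+1} = s_{k-1} − q_k·s_k, t_{k+1} = t_{k-1} − q_k·t_k, so r_k = a·s_k + b·t_k at every step:
  q = 10: r = 52, s = 1 − 10·0 = 1, t = 0 − 10·1 = -10  (check: 842·1 + 79·(-10) = 52)
  q = 1: r = 27, s = 0 − 1·1 = -1, t = 1 − 1·(-10) = 11  (check: 842·(-1) + 79·11 = 27)
  q = 1: r = 25, s = 1 − 1·(-1) = 2, t = -10 − 1·11 = -21  (check: 842·2 + 79·(-21) = 25)
  q = 1: r = 2, s = -1 − 1·2 = -3, t = 11 − 1·(-21) = 32  (check: 842·(-3) + 79·32 = 2)
  q = 12: r = 1, s = 2 − 12·(-3) = 38, t = -21 − 12·32 = -405  (check: 842·38 + 79·(-405) = 1)
The row with r = 1 (the gcd) gives the Bezout coefficients s = 38, t = -405.
Result: 842 · (38) + 79 · (-405) = 1.

gcd(842, 79) = 1; s = 38, t = -405 (check: 842·38 + 79·(-405) = 1).


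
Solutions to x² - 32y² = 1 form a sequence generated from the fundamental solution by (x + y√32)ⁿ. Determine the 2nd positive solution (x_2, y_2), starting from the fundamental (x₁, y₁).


Step 1: Find the fundamental solution (x₁, y₁) of x² - 32y² = 1.
  Expand √32 as a continued fraction. a₀ = ⌊√32⌋ = 5; iterate m_{k+1} = d_k·a_k − m_k, d_{k+1} = (32 − m_{k+1}²)/d_k, a_{k+1} = ⌊(a₀ + m_{k+1})/d_{k+1}⌋ (starting m₀ = 0, d₀ = 1), with convergents p_k = a_k·p_{k-1} + p_{k-2}, q_k = a_k·q_{k-1} + q_{k-2} (p₋₁ = 1, q₋₁ = 0):
  k = 0: a₀ = 5; p₀/q₀ = 5/1; p₀² − 32·q₀² = 25 − 32 = -7.
  k = 1: m = 5, d = 7, a = ⌊(5 + 5)/7⌋ = 1; p/q = (1·5 + 1)/(1·1 + 0) = 6/1; p² − 32·q² = 36 − 32 = 4.
  k = 2: m = 2, d = 4, a = ⌊(5 + 2)/4⌋ = 1; p/q = (1·6 + 5)/(1·1 + 1) = 11/2; p² − 32·q² = 121 − 128 = -7.
  k = 3: m = 2, d = 7, a = ⌊(5 + 2)/7⌋ = 1; p/q = (1·11 + 6)/(1·2 + 1) = 17/3; p² − 32·q² = 289 − 288 = 1.
  The first convergent with p² − 32·q² = 1 gives the fundamental solution (x₁, y₁) = (17, 3).
Step 2: Apply the recurrence (x_{n+1}, y_{n+1}) = (x₁x_n + 32y₁y_n, x₁y_n + y₁x_n) repeatedly.
  From (x_1, y_1) = (17, 3): x_2 = 17·17 + 32·3·3 = 577; y_2 = 17·3 + 3·17 = 102.
Step 3: Verify x_2² - 32·y_2² = 332929 - 332928 = 1 (should be 1). ✓

(x_1, y_1) = (17, 3); (x_2, y_2) = (577, 102).


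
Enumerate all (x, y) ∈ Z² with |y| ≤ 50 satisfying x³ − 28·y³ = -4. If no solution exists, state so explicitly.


The equation is x³ - 28y³ = -4. For fixed y, x³ = 28·y³ − 4, so a solution requires the RHS to be a perfect cube.
Strategy: iterate y from -50 to 50, compute RHS = 28·y³ − 4, and check whether it is a (positive or negative) perfect cube.
Check small values of y:
  y = 0: RHS = -4 is not a perfect cube.
  y = 1: RHS = 24 is not a perfect cube.
  y = -1: RHS = -32 is not a perfect cube.
  y = 2: RHS = 220 is not a perfect cube.
  y = -2: RHS = -228 is not a perfect cube.
  y = 3: RHS = 752 is not a perfect cube.
  y = -3: RHS = -760 is not a perfect cube.
Continuing the search up to |y| = 50 finds no solutions either.
No (x, y) in the scanned range satisfies the equation.

No integer solutions with |y| ≤ 50.


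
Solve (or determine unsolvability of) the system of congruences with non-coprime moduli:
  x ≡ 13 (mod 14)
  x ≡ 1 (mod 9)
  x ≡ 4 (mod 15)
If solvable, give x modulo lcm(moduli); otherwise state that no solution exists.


Moduli 14, 9, 15 are not pairwise coprime, so CRT works modulo lcm(m_i) when all pairwise compatibility conditions hold.
Pairwise compatibility: gcd(m_i, m_j) must divide a_i - a_j for every pair.
Merge one congruence at a time:
  Start: x ≡ 13 (mod 14).
  Combine with x ≡ 1 (mod 9): gcd(14, 9) = 1; 1 - 13 = -12, which IS divisible by 1, so compatible.
    Write x = 13 + 14·t and substitute into x ≡ 1 (mod 9): 14·t ≡ 1 − 13 = -12 (mod 9).
    Reduce coefficients mod 9: 5·t ≡ 6 (mod 9).
    The inverse of 5 mod 9 is 2 (since 5·2 = 10 = 1·9 + 1), so t ≡ 2·6 = 12 ≡ 3 (mod 9).
    Then x = 13 + 14·3 = 55, valid modulo lcm(14, 9) = 126: x ≡ 55 (mod 126).
  Combine with x ≡ 4 (mod 15): gcd(126, 15) = 3; 4 - 55 = -51, which IS divisible by 3, so compatible.
    Write x = 55 + 126·t and substitute into x ≡ 4 (mod 15): 126·t ≡ 4 − 55 = -51 (mod 15).
    Divide the congruence (and modulus) by g = 3: 42·t ≡ -17 (mod 5).
    Reduce coefficients mod 5: 2·t ≡ 3 (mod 5).
    The inverse of 2 mod 5 is 3 (since 2·3 = 6 = 1·5 + 1), so t ≡ 3·3 = 9 ≡ 4 (mod 5).
    Then x = 55 + 126·4 = 559, valid modulo lcm(126, 15) = 630: x ≡ 559 (mod 630).
Verify: 559 mod 14 = 13, 559 mod 9 = 1, 559 mod 15 = 4.

x ≡ 559 (mod 630).


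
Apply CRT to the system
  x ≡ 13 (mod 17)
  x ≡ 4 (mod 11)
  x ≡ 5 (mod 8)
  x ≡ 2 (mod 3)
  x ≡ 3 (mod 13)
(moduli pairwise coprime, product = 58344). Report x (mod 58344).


Product of moduli M = 17 · 11 · 8 · 3 · 13 = 58344.
Merge one congruence at a time:
  Start: x ≡ 13 (mod 17).
  Combine with x ≡ 4 (mod 11); new modulus lcm = 187.
    Write x = 13 + 17·t and substitute into x ≡ 4 (mod 11): 17·t ≡ 4 − 13 = -9 (mod 11).
    Reduce coefficients mod 11: 6·t ≡ 2 (mod 11).
    The inverse of 6 mod 11 is 2 (since 6·2 = 12 = 1·11 + 1), so t ≡ 2·2 = 4 ≡ 4 (mod 11).
    Then x = 13 + 17·4 = 81, valid modulo lcm(17, 11) = 187: x ≡ 81 (mod 187).
  Combine with x ≡ 5 (mod 8); new modulus lcm = 1496.
    Write x = 81 + 187·t and substitute into x ≡ 5 (mod 8): 187·t ≡ 5 − 81 = -76 (mod 8).
    Reduce coefficients mod 8: 3·t ≡ 4 (mod 8).
    The inverse of 3 mod 8 is 3 (since 3·3 = 9 = 1·8 + 1), so t ≡ 3·4 = 12 ≡ 4 (mod 8).
    Then x = 81 + 187·4 = 829, valid modulo lcm(187, 8) = 1496: x ≡ 829 (mod 1496).
  Combine with x ≡ 2 (mod 3); new modulus lcm = 4488.
    Write x = 829 + 1496·t and substitute into x ≡ 2 (mod 3): 1496·t ≡ 2 − 829 = -827 (mod 3).
    Reduce coefficients mod 3: 2·t ≡ 1 (mod 3).
    The inverse of 2 mod 3 is 2 (since 2·2 = 4 = 1·3 + 1), so t ≡ 2·1 = 2 ≡ 2 (mod 3).
    Then x = 829 + 1496·2 = 3821, valid modulo lcm(1496, 3) = 4488: x ≡ 3821 (mod 4488).
  Combine with x ≡ 3 (mod 13); new modulus lcm = 58344.
    Write x = 3821 + 4488·t and substitute into x ≡ 3 (mod 13): 4488·t ≡ 3 − 3821 = -3818 (mod 13).
    Reduce coefficients mod 13: 3·t ≡ 4 (mod 13).
    The inverse of 3 mod 13 is 9 (since 3·9 = 27 = 2·13 + 1), so t ≡ 9·4 = 36 ≡ 10 (mod 13).
    Then x = 3821 + 4488·10 = 48701, valid modulo lcm(4488, 13) = 58344: x ≡ 48701 (mod 58344).
Verify against each original: 48701 mod 17 = 13, 48701 mod 11 = 4, 48701 mod 8 = 5, 48701 mod 3 = 2, 48701 mod 13 = 3.

x ≡ 48701 (mod 58344).
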